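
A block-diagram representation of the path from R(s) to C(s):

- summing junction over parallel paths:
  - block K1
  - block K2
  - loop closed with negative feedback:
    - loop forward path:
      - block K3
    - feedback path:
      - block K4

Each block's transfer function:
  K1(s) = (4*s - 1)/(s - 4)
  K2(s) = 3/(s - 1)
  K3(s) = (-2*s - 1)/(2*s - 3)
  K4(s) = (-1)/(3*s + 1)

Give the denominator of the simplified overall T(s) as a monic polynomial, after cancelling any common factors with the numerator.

Answer: s^4 - 35*s^3/6 + 47*s^2/6 - 5*s/3 - 4/3

Working:
1. feedback reduction of K3, K4 = (-6*s^2 - 5*s - 1)/(6*s^2 - 5*s - 2)
2. add K1, K2, [K3/(1+K3*K4)] (parallel) = (18*s^4 - 7*s^3 - 64*s^2 + 44*s + 18)/(6*s^4 - 35*s^3 + 47*s^2 - 10*s - 8)
The result of step 2 is T(s) in lowest terms. Its denominator has leading coefficient 6; dividing the denominator through by 6 makes it monic.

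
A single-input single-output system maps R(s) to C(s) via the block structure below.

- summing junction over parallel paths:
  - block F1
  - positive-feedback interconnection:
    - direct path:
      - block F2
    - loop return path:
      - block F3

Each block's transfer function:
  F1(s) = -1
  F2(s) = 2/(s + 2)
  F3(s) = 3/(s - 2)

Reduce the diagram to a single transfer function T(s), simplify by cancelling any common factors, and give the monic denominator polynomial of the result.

[1] close the feedback loop around F2, F3, giving (2*s - 4)/(s^2 - 10)
[2] add F1, [F2/(1-F2*F3)] (parallel), giving (-s^2 + 2*s + 6)/(s^2 - 10)
That last expression is T(s), already simplified, and its denominator is already monic.

Final answer: s^2 - 10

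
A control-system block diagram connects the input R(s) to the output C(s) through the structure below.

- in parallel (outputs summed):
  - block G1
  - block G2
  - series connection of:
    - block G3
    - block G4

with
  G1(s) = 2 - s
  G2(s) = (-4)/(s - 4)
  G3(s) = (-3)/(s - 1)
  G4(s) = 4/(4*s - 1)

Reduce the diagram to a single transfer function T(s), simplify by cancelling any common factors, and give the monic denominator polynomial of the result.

Reducing step by step:

(1) combine G3, G4 in series; result (-12)/(4*s^2 - 5*s + 1)
(2) reduce the parallel group G1, G2, (G3*G4); result (-4*s^4 + 29*s^3 - 79*s^2 + 54*s + 36)/(4*s^3 - 21*s^2 + 21*s - 4)
That last expression is T(s), already simplified. Scaling its denominator by 1/4 (the reciprocal of the leading coefficient) yields the monic denominator.

Answer: s^3 - 21*s^2/4 + 21*s/4 - 1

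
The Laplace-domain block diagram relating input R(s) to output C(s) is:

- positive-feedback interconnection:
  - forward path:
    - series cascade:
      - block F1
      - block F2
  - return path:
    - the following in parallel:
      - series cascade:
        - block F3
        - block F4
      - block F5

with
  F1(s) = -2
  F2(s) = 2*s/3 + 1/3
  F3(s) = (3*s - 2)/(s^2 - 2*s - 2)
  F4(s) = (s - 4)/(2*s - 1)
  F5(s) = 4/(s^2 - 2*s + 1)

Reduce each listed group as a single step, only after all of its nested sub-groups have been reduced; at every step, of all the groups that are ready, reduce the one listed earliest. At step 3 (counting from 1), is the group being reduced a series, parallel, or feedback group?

[1] series reduction of F1, F2
[2] series reduction of F3, F4
[3] combine (F3*F4), F5 in parallel
[4] feedback reduction of (F1*F2), ((F3*F4)+F5)
At step 3 the group reduced is parallel.

Hence the answer: parallel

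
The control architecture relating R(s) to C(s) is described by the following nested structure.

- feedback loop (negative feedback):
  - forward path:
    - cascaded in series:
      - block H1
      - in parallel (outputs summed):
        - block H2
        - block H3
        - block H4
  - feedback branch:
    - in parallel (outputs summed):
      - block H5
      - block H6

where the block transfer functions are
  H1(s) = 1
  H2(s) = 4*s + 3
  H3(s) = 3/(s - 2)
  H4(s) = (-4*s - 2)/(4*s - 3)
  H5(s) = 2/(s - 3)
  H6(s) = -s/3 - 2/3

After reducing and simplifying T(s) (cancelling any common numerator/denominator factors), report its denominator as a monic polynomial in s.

Step 1 - combine H2, H3, H4 in parallel = (16*s^3 - 36*s^2 + 9*s + 13)/(4*s^2 - 11*s + 6)
Step 2 - multiply H1, (H2+H3+H4) (series) = (16*s^3 - 36*s^2 + 9*s + 13)/(4*s^2 - 11*s + 6)
Step 3 - parallel reduction of H5, H6 = (-s^2 + s + 12)/(3*s - 9)
Step 4 - reduce the feedback loop with forward (H1*(H2+H3+H4)) and return (H5+H6) = (-48*s^4 + 252*s^3 - 351*s^2 + 42*s + 117)/(16*s^5 - 52*s^4 - 159*s^3 + 505*s^2 - 238*s - 102)
No further cancellation is possible in the step-4 result, so that is T(s). Its denominator becomes monic after dividing by the leading coefficient 16.

Hence the answer: s^5 - 13*s^4/4 - 159*s^3/16 + 505*s^2/16 - 119*s/8 - 51/8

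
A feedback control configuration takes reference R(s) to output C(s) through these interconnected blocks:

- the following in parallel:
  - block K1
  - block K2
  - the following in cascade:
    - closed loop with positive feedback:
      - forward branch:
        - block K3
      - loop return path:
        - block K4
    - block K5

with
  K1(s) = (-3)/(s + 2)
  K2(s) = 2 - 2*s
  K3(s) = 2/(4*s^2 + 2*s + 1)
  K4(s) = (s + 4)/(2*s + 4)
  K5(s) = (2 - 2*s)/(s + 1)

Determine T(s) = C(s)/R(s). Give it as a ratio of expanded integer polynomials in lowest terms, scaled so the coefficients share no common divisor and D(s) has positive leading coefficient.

The answer is (-4*s^6 - 18*s^5 - 26*s^4 - 11*s^3 + s^2 + 3*s + 7)/(2*s^5 + 11*s^4 + 21*s^3 + 15*s^2 + s - 2).

Reasoning:
Step 1 - apply the feedback formula to K3, K4; result (s + 2)/(2*s^3 + 5*s^2 + 2*s - 1)
Step 2 - series reduction of [K3/(1-K3*K4)], K5; result (-2*s^2 - 2*s + 4)/(2*s^4 + 7*s^3 + 7*s^2 + s - 1)
Step 3 - sum the parallel branches K1, K2, ([K3/(1-K3*K4)]*K5): this yields T(s), and no further normalization is needed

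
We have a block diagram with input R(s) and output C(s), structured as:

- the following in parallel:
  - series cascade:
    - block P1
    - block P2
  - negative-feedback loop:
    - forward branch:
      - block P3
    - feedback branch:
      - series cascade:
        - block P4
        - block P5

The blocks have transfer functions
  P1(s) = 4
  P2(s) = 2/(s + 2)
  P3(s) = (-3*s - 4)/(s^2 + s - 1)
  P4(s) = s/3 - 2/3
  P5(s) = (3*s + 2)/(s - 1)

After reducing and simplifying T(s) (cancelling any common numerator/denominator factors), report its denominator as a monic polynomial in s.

First reduce the diagram to T(s).

Step 1: combine P1, P2 in series = 8/(s + 2)
Step 2: multiply P4, P5 (series) = (3*s^2 - 4*s - 4)/(3*s - 3)
Step 3: collapse the loop (P3 forward, (P4*P5) return) = (9*s^2 + 3*s - 12)/(6*s^3 - 22*s - 19)
Step 4: add (P1*P2), [P3/(1+P3*(P4*P5))] (parallel) = (57*s^3 + 21*s^2 - 182*s - 176)/(6*s^4 + 12*s^3 - 22*s^2 - 63*s - 38)
Step 4 gives the fully reduced T(s), with no common factor left to cancel. The denominator's leading coefficient is 6, so divide each of its coefficients by 6 to get the monic form.

Answer: s^4 + 2*s^3 - 11*s^2/3 - 21*s/2 - 19/3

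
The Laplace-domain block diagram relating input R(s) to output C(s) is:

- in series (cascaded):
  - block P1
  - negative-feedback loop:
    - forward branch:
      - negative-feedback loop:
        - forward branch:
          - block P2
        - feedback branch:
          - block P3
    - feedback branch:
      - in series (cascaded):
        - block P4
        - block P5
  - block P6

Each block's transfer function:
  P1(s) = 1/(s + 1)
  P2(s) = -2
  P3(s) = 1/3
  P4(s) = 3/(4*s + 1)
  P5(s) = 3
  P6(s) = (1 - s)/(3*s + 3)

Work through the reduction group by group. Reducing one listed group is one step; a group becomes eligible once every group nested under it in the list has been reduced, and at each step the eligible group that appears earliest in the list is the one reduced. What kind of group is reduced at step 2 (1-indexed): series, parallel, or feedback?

Reducing step by step:

Step 1 - collapse the loop (P2 forward, P3 return)
Step 2 - combine P4, P5 in series
Step 3 - collapse the loop ([P2/(1+P2*P3)] forward, (P4*P5) return)
Step 4 - reduce the series chain P1, [[P2/(1+P2*P3)]/(1+[P2/(1+P2*P3)]*(P4*P5))], P6
Step 2 collapses a series group.

Answer: series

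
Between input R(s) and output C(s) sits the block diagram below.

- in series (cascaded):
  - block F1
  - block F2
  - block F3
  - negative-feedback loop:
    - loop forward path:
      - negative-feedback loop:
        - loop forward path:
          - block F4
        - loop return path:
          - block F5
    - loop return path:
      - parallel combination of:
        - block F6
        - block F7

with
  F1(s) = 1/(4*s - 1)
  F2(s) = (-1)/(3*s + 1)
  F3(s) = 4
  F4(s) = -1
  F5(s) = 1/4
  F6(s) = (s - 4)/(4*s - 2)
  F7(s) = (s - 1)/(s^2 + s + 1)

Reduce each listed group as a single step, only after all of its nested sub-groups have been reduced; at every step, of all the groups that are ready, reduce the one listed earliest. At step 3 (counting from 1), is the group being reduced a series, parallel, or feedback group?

Step 1. reduce the feedback loop with forward F4 and return F5
Step 2. sum the parallel branches F6, F7
Step 3. collapse the loop ([F4/(1+F4*F5)] forward, (F6+F7) return)
Step 4. cascade F1, F2, F3, [[F4/(1+F4*F5)]/(1+[F4/(1+F4*F5)]*(F6+F7))]
Step 3 collapses a feedback group.

Final answer: feedback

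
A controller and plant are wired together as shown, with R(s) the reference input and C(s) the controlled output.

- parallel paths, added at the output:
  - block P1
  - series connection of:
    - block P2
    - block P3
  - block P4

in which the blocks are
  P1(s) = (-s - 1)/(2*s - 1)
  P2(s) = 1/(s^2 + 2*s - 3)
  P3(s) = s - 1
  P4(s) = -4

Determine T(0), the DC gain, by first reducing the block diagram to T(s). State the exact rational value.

Answer: -8/3

Working:
[1] series reduction of P2, P3 gives 1/(s + 3)
[2] parallel reduction of P1, (P2*P3), P4 gives (-9*s^2 - 22*s + 8)/(2*s^2 + 5*s - 3)
Step 2 gives the overall T(s). Then T(0) = 8/(-3) = -8/3.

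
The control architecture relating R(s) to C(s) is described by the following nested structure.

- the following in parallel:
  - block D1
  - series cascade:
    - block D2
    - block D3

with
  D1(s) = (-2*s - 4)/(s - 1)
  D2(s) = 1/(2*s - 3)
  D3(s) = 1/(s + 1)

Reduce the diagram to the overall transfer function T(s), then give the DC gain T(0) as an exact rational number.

Step 1. cascade D2, D3 -> 1/(2*s^2 - s - 3)
Step 2. sum the parallel branches D1, (D2*D3) -> (-4*s^3 - 6*s^2 + 11*s + 11)/(2*s^3 - 3*s^2 - 2*s + 3)
Step 2 gives the overall T(s). Then T(0) = 11/3.

Therefore the answer is 11/3.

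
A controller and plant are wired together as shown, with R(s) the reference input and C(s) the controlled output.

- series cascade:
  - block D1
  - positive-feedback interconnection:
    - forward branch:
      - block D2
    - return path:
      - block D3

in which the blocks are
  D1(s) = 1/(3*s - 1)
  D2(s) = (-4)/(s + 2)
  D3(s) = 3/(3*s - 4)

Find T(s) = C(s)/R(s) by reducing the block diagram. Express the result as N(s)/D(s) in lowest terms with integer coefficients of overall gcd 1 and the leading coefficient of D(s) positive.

(1) apply the feedback formula to D2, D3 gives (16 - 12*s)/(3*s^2 + 2*s + 4)
(2) cascade D1, [D2/(1-D2*D3)], giving the overall T(s)

Final answer: (16 - 12*s)/(9*s^3 + 3*s^2 + 10*s - 4)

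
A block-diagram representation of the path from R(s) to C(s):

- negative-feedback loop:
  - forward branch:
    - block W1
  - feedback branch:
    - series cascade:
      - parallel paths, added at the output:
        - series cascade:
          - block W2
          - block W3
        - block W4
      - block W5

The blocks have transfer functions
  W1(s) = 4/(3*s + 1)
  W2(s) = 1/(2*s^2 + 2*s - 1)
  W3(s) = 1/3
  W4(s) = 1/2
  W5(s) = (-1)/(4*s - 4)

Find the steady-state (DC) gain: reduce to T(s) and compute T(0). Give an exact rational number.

Step 1: multiply W2, W3 (series) = 1/(6*s^2 + 6*s - 3)
Step 2: parallel reduction of (W2*W3), W4 = (6*s^2 + 6*s - 1)/(12*s^2 + 12*s - 6)
Step 3: cascade ((W2*W3)+W4), W5 = (-6*s^2 - 6*s + 1)/(48*s^3 - 72*s + 24)
Step 4: reduce the feedback loop with forward W1 and return (((W2*W3)+W4)*W5) = (48*s^3 - 72*s + 24)/(36*s^4 + 12*s^3 - 60*s^2 - 6*s + 7)
DC gain: substitute s = 0 into T(s) from step 4: T(0) = 24/7.

Final answer: 24/7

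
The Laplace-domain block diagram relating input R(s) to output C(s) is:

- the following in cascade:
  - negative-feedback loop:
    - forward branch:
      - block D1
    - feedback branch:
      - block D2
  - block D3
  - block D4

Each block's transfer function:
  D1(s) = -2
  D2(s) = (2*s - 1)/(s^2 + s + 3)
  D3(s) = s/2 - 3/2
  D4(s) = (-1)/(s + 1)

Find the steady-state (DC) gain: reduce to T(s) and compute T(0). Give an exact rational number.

Step 1: close the feedback loop around D1, D2, giving (-2*s^2 - 2*s - 6)/(s^2 - 3*s + 5)
Step 2: multiply [D1/(1+D1*D2)], D3, D4 (series), giving (s^3 - 2*s^2 - 9)/(s^3 - 2*s^2 + 2*s + 5)
Step 2 gives the overall T(s). Then T(0) = -9/5.

Final answer: -9/5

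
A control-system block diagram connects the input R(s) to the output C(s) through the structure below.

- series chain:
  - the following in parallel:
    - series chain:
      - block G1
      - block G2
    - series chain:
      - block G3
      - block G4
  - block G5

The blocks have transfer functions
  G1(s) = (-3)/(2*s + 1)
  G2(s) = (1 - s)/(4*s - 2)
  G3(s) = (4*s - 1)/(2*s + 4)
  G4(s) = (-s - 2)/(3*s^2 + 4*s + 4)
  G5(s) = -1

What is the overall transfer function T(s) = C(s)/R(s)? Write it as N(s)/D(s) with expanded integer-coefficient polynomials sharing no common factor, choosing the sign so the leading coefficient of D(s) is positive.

Step 1 - combine G1, G2 in series: (3*s - 3)/(8*s^2 - 2)
Step 2 - combine G3, G4 in series: (1 - 4*s)/(6*s^2 + 8*s + 8)
Step 3 - parallel reduction of (G1*G2), (G3*G4): (-7*s^3 + 7*s^2 + 4*s - 13)/(24*s^4 + 32*s^3 + 26*s^2 - 8*s - 8)
Step 4 - reduce the series chain ((G1*G2)+(G3*G4)), G5; the result is T(s) itself (integer coefficients, no common factor, positive leading denominator coefficient)

Therefore the answer is (7*s^3 - 7*s^2 - 4*s + 13)/(24*s^4 + 32*s^3 + 26*s^2 - 8*s - 8).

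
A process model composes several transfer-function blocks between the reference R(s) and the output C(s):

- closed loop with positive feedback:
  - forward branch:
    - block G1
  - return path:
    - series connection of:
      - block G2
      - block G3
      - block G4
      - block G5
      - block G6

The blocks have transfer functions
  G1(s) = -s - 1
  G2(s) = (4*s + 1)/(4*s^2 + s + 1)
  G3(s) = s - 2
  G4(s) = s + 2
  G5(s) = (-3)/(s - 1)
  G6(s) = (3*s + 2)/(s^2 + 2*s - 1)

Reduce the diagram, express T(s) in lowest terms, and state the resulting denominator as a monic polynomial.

Reducing step by step:

Step 1: combine G2, G3, G4, G5, G6 in series -> (-36*s^4 - 33*s^3 + 138*s^2 + 132*s + 24)/(4*s^5 + 5*s^4 - 10*s^3 + 2*s^2 - 2*s + 1)
Step 2: close the feedback loop around G1, (G2*G3*G4*G5*G6) -> (4*s^6 + 9*s^5 - 5*s^4 - 8*s^3 - s + 1)/(32*s^5 + 64*s^4 - 95*s^3 - 272*s^2 - 154*s - 25)
The result of step 2 is T(s) in lowest terms. Its denominator has leading coefficient 32; dividing the denominator through by 32 makes it monic.

Answer: s^5 + 2*s^4 - 95*s^3/32 - 17*s^2/2 - 77*s/16 - 25/32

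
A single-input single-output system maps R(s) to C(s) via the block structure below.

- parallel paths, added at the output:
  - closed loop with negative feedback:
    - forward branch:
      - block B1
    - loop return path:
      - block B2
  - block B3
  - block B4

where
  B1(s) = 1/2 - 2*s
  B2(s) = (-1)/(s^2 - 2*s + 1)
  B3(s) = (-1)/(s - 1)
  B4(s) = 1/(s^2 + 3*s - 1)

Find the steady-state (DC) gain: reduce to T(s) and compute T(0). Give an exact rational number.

Reducing step by step:

Step 1 - feedback reduction of B1, B2, giving (-4*s^3 + 9*s^2 - 6*s + 1)/(2*s^2 + 1)
Step 2 - parallel reduction of [B1/(1+B1*B2)], B3, B4, giving (-4*s^6 + s^5 + 26*s^4 - 55*s^3 + 34*s^2 - 12*s + 1)/(2*s^5 + 4*s^4 - 7*s^3 + 4*s^2 - 4*s + 1)
That last expression is T(s); at s = 0 only the constant terms survive, so T(0) = 1/1 = 1.

Answer: 1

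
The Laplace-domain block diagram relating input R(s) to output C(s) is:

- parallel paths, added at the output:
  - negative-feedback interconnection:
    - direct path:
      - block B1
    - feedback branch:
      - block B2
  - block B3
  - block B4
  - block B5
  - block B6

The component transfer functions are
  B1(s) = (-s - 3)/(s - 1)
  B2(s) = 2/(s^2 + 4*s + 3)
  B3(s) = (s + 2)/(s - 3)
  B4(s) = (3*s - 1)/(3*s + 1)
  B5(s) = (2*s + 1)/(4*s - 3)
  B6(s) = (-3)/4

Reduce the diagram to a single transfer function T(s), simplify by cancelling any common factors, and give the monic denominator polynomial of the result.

(1) reduce the feedback loop with forward B1 and return B2: (-s^2 - 4*s - 3)/(s^2 - 3)
(2) add [B1/(1+B1*B2)], B3, B4, B5, B6 (parallel): (36*s^5 - 77*s^4 + 236*s^3 + 312*s^2 - 360*s + 189)/(48*s^5 - 164*s^4 - 96*s^3 + 528*s^2 - 144*s - 108)
T(s) is the step-2 result (common factors already cancelled). Leading coefficient of the denominator: 48. Divide through by 48 for the monic polynomial.

Hence the answer: s^5 - 41*s^4/12 - 2*s^3 + 11*s^2 - 3*s - 9/4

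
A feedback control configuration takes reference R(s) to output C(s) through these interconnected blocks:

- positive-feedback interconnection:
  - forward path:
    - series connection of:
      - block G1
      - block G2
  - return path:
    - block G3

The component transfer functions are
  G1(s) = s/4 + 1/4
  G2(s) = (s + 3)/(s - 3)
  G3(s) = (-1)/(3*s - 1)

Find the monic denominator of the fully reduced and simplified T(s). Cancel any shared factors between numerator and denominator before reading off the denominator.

(1) combine G1, G2 in series; result (s^2 + 4*s + 3)/(4*s - 12)
(2) reduce the feedback loop with forward (G1*G2) and return G3; result (3*s^3 + 11*s^2 + 5*s - 3)/(13*s^2 - 36*s + 15)
No further cancellation is possible in the step-2 result, so that is T(s). Its denominator becomes monic after dividing by the leading coefficient 13.

Hence the answer: s^2 - 36*s/13 + 15/13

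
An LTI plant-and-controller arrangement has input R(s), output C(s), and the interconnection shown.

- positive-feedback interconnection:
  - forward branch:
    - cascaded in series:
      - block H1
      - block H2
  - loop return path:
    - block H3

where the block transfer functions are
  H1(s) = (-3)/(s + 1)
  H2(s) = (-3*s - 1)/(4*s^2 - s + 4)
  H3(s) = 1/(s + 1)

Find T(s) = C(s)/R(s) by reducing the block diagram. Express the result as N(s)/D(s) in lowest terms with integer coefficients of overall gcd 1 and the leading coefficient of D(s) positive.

The answer is (9*s^2 + 12*s + 3)/(4*s^4 + 7*s^3 + 6*s^2 - 2*s + 1).

Reasoning:
Step 1 - multiply H1, H2 (series), giving (9*s + 3)/(4*s^3 + 3*s^2 + 3*s + 4)
Step 2 - reduce the feedback loop with forward (H1*H2) and return H3 - this is the overall T(s), already in the required normalized form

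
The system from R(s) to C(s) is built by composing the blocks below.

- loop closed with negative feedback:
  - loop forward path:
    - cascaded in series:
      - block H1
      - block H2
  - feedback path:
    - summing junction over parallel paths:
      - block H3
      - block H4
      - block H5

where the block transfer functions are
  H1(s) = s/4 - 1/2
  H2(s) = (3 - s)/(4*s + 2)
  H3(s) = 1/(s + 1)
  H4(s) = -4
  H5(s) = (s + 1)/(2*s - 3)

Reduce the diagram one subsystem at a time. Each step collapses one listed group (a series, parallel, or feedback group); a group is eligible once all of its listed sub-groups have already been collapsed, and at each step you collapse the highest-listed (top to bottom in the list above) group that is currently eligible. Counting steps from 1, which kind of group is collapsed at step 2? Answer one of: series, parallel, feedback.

[1] combine H1, H2 in series
[2] add H3, H4, H5 (parallel)
[3] feedback reduction of (H1*H2), (H3+H4+H5)
The group at step 2 is a parallel group.

Therefore the answer is parallel.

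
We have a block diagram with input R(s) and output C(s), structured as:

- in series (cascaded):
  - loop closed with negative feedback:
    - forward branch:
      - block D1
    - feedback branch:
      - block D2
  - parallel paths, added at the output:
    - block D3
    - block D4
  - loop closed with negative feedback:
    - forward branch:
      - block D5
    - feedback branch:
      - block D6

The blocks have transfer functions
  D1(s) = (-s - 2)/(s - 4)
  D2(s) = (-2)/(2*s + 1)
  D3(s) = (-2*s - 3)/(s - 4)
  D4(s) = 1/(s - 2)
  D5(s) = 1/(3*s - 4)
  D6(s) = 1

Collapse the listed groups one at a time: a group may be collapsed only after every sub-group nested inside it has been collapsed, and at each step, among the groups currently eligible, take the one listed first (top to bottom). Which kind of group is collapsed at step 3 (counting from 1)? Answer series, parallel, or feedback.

Step 1. feedback reduction of D1, D2
Step 2. parallel reduction of D3, D4
Step 3. apply the feedback formula to D5, D6
Step 4. series reduction of [D1/(1+D1*D2)], (D3+D4), [D5/(1+D5*D6)]
Step 3: feedback.

Answer: feedback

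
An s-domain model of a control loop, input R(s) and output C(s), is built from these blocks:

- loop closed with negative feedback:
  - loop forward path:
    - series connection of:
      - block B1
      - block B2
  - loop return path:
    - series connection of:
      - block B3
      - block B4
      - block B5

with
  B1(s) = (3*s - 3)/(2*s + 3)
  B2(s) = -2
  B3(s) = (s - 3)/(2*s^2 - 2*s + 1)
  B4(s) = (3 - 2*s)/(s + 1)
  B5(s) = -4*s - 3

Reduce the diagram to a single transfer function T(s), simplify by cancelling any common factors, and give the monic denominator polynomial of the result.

1. combine B1, B2 in series, giving (6 - 6*s)/(2*s + 3)
2. combine B3, B4, B5 in series, giving (8*s^3 - 30*s^2 + 9*s + 27)/(2*s^3 - s + 1)
3. apply the feedback formula to (B1*B2), (B3*B4*B5), giving (12*s^4 - 12*s^3 - 6*s^2 + 12*s - 6)/(44*s^4 - 234*s^3 + 236*s^2 + 109*s - 165)
That last expression is T(s), already simplified. Scaling its denominator by 1/44 (the reciprocal of the leading coefficient) yields the monic denominator.

Answer: s^4 - 117*s^3/22 + 59*s^2/11 + 109*s/44 - 15/4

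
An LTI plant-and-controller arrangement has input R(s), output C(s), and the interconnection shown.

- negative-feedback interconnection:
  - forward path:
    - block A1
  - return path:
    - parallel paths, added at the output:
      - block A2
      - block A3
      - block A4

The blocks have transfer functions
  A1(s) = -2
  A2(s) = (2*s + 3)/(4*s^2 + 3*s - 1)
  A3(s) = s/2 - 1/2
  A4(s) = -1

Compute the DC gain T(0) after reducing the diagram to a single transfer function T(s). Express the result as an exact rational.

[1] combine A2, A3, A4 in parallel, giving (4*s^3 - 9*s^2 - 6*s + 9)/(8*s^2 + 6*s - 2)
[2] collapse the loop (A1 forward, (A2+A3+A4) return), giving (8*s^2 + 6*s - 2)/(4*s^3 - 13*s^2 - 9*s + 10)
Evaluating the step-2 result (the overall T(s)) at s = 0 gives T(0) = -2/10 = -1/5.

Answer: -1/5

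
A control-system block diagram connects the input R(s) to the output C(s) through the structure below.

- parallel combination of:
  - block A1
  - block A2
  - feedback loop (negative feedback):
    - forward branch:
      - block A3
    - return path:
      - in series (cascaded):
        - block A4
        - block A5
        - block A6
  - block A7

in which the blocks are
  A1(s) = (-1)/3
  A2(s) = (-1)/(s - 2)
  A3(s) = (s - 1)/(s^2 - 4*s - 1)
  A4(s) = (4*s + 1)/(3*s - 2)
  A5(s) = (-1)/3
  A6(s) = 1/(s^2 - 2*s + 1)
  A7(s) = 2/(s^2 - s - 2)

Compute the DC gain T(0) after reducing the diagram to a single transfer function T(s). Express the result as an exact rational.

(1) multiply A4, A5, A6 (series) = (-4*s - 1)/(9*s^3 - 24*s^2 + 21*s - 6)
(2) feedback reduction of A3, (A4*A5*A6) = (9*s^3 - 24*s^2 + 21*s - 6)/(9*s^4 - 51*s^3 + 57*s^2 - 13*s - 7)
(3) reduce the parallel group A1, A2, [A3/(1+A3*(A4*A5*A6))], A7 = (-9*s^6 + 60*s^5 - 9*s^4 - 275*s^3 + 381*s^2 - 159*s + 1)/(27*s^6 - 180*s^5 + 270*s^4 + 96*s^3 - 324*s^2 + 99*s + 42)
That last expression is T(s); at s = 0 only the constant terms survive, so T(0) = 1/42.

Therefore the answer is 1/42.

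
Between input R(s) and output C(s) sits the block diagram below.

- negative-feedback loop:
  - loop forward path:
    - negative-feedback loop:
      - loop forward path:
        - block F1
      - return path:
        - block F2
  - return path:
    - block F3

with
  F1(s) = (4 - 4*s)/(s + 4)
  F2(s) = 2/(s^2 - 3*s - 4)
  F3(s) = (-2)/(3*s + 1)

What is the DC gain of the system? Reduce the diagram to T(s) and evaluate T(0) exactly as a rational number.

Reducing step by step:

Step 1 - collapse the loop (F1 forward, F2 return) gives (-4*s^3 + 16*s^2 + 4*s - 16)/(s^3 + s^2 - 24*s - 8)
Step 2 - collapse the loop ([F1/(1+F1*F2)] forward, F3 return) gives (-12*s^4 + 44*s^3 + 28*s^2 - 44*s - 16)/(3*s^4 + 12*s^3 - 103*s^2 - 56*s + 24)
DC gain: substitute s = 0 into T(s) from step 2: T(0) = -16/24 = -2/3.

Answer: -2/3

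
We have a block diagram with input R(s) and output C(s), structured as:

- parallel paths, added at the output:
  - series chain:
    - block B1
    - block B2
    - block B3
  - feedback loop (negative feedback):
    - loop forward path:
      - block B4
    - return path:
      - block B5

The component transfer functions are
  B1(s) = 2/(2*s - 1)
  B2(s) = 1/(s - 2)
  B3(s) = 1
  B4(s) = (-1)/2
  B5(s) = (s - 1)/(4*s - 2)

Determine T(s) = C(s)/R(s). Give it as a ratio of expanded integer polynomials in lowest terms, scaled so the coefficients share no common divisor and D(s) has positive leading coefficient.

Reducing step by step:

Step 1: combine B1, B2, B3 in series -> 2/(2*s^2 - 5*s + 2)
Step 2: collapse the loop (B4 forward, B5 return) -> (2 - 4*s)/(7*s - 3)
Step 3: add (B1*B2*B3), [B4/(1+B4*B5)] (parallel); the result is T(s) itself (integer coefficients, no common factor, positive leading denominator coefficient)

Answer: (-8*s^3 + 24*s^2 - 4*s - 2)/(14*s^3 - 41*s^2 + 29*s - 6)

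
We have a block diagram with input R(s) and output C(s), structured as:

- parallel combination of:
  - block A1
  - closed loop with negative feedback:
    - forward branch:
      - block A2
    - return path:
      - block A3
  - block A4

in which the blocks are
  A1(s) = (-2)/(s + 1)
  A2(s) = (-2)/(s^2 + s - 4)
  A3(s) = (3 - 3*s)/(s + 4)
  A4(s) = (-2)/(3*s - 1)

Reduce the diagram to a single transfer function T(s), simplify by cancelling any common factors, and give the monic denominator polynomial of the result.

Reducing step by step:

(1) collapse the loop (A2 forward, A3 return), giving (-2*s - 8)/(s^3 + 5*s^2 + 6*s - 22)
(2) combine A1, [A2/(1+A2*A3)], A4 in parallel, giving (-8*s^4 - 46*s^3 - 76*s^2 + 162*s + 8)/(3*s^5 + 17*s^4 + 27*s^3 - 59*s^2 - 50*s + 22)
That last expression is T(s), already simplified. Scaling its denominator by 1/3 (the reciprocal of the leading coefficient) yields the monic denominator.

Answer: s^5 + 17*s^4/3 + 9*s^3 - 59*s^2/3 - 50*s/3 + 22/3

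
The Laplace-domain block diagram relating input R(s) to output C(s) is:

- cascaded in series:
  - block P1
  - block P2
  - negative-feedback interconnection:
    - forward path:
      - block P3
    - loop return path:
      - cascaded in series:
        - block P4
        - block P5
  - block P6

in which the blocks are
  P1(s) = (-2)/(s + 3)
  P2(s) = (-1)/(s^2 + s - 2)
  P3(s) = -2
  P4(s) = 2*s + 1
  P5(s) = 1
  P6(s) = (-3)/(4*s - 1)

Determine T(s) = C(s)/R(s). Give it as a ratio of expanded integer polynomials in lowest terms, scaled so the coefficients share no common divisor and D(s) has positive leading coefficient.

The answer is (-12)/(16*s^5 + 64*s^4 + 15*s^3 - 100*s^2 - s + 6).

Reasoning:
(1) series reduction of P4, P5, giving 2*s + 1
(2) feedback reduction of P3, (P4*P5), giving 2/(4*s + 1)
(3) multiply P1, P2, [P3/(1+P3*(P4*P5))], P6 (series), which is the overall transfer function T(s) = C(s)/R(s) in lowest terms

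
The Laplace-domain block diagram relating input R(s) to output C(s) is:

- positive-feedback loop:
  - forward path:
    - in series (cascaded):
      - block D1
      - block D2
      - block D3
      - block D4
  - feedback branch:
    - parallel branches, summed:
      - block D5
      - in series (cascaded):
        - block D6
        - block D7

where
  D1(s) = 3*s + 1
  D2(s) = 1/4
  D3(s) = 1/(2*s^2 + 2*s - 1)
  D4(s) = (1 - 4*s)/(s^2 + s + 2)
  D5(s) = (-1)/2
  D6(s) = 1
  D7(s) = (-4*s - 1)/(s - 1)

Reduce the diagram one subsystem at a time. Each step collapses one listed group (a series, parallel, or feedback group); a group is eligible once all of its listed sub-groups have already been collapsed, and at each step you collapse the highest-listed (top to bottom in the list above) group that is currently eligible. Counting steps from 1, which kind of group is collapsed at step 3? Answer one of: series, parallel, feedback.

Reducing step by step:

Step 1: series reduction of D1, D2, D3, D4
Step 2: series reduction of D6, D7
Step 3: combine D5, (D6*D7) in parallel
Step 4: feedback reduction of (D1*D2*D3*D4), (D5+(D6*D7))
The group at step 3 is a parallel group.

Answer: parallel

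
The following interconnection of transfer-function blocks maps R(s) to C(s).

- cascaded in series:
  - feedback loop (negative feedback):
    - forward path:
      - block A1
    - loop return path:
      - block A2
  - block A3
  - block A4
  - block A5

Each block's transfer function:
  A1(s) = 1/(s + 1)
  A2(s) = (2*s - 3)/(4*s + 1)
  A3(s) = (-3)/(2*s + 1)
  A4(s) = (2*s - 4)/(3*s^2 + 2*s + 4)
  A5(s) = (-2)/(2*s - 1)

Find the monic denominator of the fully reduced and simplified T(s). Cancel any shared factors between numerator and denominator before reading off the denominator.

Reducing step by step:

(1) apply the feedback formula to A1, A2 gives (4*s + 1)/(4*s^2 + 7*s - 2)
(2) combine [A1/(1+A1*A2)], A3, A4, A5 in series gives (48*s^2 - 84*s - 24)/(48*s^6 + 116*s^5 + 84*s^4 + 67*s^3 - 56*s^2 - 24*s + 8)
That last expression is T(s), already simplified. Scaling its denominator by 1/48 (the reciprocal of the leading coefficient) yields the monic denominator.

Answer: s^6 + 29*s^5/12 + 7*s^4/4 + 67*s^3/48 - 7*s^2/6 - s/2 + 1/6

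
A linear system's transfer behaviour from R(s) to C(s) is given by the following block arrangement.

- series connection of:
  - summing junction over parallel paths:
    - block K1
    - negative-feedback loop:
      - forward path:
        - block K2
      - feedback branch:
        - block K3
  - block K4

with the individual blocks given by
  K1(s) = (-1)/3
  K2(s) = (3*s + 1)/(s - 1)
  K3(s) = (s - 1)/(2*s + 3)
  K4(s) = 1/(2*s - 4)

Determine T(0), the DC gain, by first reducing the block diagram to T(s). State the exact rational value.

(1) feedback reduction of K2, K3 gives (6*s^2 + 11*s + 3)/(5*s^2 - s - 4)
(2) combine K1, [K2/(1+K2*K3)] in parallel gives (13*s^2 + 34*s + 13)/(15*s^2 - 3*s - 12)
(3) combine (K1+[K2/(1+K2*K3)]), K4 in series gives (13*s^2 + 34*s + 13)/(30*s^3 - 66*s^2 - 12*s + 48)
That last expression is T(s); at s = 0 only the constant terms survive, so T(0) = 13/48.

Hence the answer: 13/48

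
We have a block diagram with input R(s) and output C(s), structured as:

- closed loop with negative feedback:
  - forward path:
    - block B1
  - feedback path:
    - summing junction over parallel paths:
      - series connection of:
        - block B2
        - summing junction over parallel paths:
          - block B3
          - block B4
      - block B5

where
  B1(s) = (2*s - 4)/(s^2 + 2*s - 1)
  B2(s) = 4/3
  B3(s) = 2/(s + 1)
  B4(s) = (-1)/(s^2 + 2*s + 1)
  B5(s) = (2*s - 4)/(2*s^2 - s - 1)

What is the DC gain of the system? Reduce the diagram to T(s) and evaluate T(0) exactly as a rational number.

First reduce the diagram to T(s).

[1] reduce the parallel group B3, B4; result (2*s + 1)/(s^2 + 2*s + 1)
[2] series reduction of B2, (B3+B4); result (8*s + 4)/(3*s^2 + 6*s + 3)
[3] reduce the parallel group (B2*(B3+B4)), B5; result (22*s^3 - 30*s - 16)/(6*s^4 + 9*s^3 - 3*s^2 - 9*s - 3)
[4] close the feedback loop around B1, ((B2*(B3+B4))+B5); result (12*s^5 - 6*s^4 - 42*s^3 - 6*s^2 + 30*s + 12)/(6*s^6 + 21*s^5 + 53*s^4 - 112*s^3 - 78*s^2 + 91*s + 67)
That last expression is T(s); at s = 0 only the constant terms survive, so T(0) = 12/67.

Answer: 12/67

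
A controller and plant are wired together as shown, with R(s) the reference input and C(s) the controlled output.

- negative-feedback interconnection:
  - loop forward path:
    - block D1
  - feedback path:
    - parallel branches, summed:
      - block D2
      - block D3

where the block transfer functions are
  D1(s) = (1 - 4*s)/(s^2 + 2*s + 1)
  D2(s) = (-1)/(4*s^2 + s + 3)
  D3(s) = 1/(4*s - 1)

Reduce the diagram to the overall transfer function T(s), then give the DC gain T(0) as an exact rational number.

First reduce the diagram to T(s).

Step 1 - sum the parallel branches D2, D3 = (4*s^2 - 3*s + 4)/(16*s^3 + 11*s - 3)
Step 2 - feedback reduction of D1, (D2+D3) = (-16*s^3 - 11*s + 3)/(4*s^4 + 9*s^3 + 5*s^2 + 10*s - 1)
That last expression is T(s); at s = 0 only the constant terms survive, so T(0) = 3/(-1) = -3.

Answer: -3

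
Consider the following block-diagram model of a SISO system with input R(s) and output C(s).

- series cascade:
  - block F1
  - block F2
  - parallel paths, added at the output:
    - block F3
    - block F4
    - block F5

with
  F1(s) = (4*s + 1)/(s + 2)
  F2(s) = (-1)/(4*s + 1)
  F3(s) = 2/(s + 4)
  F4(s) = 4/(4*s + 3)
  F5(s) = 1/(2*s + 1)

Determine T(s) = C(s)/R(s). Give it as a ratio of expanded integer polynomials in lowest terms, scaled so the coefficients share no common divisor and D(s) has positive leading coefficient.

1. parallel reduction of F3, F4, F5: (28*s^2 + 75*s + 34)/(8*s^3 + 42*s^2 + 43*s + 12)
2. multiply F1, F2, (F3+F4+F5) (series) - this is the overall T(s), already in the required normalized form

Final answer: (-28*s^2 - 75*s - 34)/(8*s^4 + 58*s^3 + 127*s^2 + 98*s + 24)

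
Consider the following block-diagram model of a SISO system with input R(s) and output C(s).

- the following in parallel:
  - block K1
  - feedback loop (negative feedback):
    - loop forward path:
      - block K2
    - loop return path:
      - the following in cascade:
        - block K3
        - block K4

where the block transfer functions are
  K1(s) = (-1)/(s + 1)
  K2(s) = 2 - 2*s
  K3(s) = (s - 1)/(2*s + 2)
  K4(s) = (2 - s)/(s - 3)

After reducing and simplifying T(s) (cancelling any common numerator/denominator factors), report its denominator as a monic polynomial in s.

Step 1. multiply K3, K4 (series) -> (-s^2 + 3*s - 2)/(2*s^2 - 4*s - 6)
Step 2. collapse the loop (K2 forward, (K3*K4) return) -> (-2*s^3 + 6*s^2 + 2*s - 6)/(s^3 - 3*s^2 + 3*s - 5)
Step 3. parallel reduction of K1, [K2/(1+K2*(K3*K4))] -> (-2*s^4 + 3*s^3 + 11*s^2 - 7*s - 1)/(s^4 - 2*s^3 - 2*s - 5)
That last expression is T(s), already simplified, and its denominator is already monic.

Therefore the answer is s^4 - 2*s^3 - 2*s - 5.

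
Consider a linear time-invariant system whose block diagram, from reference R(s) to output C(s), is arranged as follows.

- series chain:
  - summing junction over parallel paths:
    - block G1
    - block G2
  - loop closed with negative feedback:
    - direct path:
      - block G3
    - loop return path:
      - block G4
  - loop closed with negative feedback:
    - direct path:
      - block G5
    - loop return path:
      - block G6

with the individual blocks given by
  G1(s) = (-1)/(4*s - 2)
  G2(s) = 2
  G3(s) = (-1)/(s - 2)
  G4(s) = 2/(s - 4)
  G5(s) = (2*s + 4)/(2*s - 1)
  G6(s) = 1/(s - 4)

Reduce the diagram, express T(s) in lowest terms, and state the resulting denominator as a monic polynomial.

Answer: s^5 - 10*s^4 + 143*s^3/4 - 121*s^2/2 + 93*s/2 - 12

Working:
Step 1. sum the parallel branches G1, G2 -> (8*s - 5)/(4*s - 2)
Step 2. close the feedback loop around G3, G4 -> (4 - s)/(s^2 - 6*s + 6)
Step 3. feedback reduction of G5, G6 -> (2*s^2 - 4*s - 16)/(2*s^2 - 7*s + 8)
Step 4. cascade (G1+G2), [G3/(1+G3*G4)], [G5/(1+G5*G6)] -> (-8*s^4 + 53*s^3 - 30*s^2 - 256*s + 160)/(4*s^5 - 40*s^4 + 143*s^3 - 242*s^2 + 186*s - 48)
That last expression is T(s), already simplified. Scaling its denominator by 1/4 (the reciprocal of the leading coefficient) yields the monic denominator.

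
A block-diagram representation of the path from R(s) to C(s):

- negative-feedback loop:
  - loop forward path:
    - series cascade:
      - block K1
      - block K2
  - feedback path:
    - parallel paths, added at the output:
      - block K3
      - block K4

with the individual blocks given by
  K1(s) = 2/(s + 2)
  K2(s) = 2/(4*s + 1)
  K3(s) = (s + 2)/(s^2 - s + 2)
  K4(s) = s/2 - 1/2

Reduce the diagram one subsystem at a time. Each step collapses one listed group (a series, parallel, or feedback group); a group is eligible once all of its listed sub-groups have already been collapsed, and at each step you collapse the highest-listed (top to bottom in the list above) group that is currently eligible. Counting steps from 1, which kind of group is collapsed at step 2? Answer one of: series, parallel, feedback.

Step 1. reduce the series chain K1, K2
Step 2. reduce the parallel group K3, K4
Step 3. reduce the feedback loop with forward (K1*K2) and return (K3+K4)
The group at step 2 is a parallel group.

Therefore the answer is parallel.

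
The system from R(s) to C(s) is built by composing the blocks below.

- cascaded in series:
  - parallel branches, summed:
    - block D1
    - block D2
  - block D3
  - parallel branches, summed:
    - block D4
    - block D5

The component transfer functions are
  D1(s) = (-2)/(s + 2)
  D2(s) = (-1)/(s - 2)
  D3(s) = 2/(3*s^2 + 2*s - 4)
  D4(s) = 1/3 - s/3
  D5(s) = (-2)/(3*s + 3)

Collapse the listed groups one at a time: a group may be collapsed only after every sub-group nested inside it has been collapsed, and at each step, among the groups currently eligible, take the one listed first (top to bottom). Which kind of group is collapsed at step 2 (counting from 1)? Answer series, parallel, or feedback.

The answer is parallel.

Reasoning:
Step 1. add D1, D2 (parallel)
Step 2. reduce the parallel group D4, D5
Step 3. combine (D1+D2), D3, (D4+D5) in series
So the answer for step 2 is parallel.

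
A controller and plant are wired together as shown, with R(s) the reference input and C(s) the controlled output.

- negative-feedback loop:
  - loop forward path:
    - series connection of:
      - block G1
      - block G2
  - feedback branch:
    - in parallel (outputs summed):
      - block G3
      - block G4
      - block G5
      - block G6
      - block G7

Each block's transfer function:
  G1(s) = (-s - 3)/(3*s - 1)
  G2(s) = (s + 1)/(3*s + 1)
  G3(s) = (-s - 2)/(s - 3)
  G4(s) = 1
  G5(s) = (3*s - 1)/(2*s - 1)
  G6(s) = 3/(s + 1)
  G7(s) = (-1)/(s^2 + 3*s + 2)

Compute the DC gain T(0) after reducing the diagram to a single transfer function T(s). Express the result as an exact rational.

Reducing step by step:

[1] multiply G1, G2 (series); result (-s^2 - 4*s - 3)/(9*s^2 - 1)
[2] reduce the parallel group G3, G4, G5, G6, G7; result (3*s^4 - 5*s^3 - 57*s^2 - 42*s + 31)/(2*s^4 - s^3 - 14*s^2 - 5*s + 6)
[3] collapse the loop ((G1*G2) forward, (G3+G4+G5+G6+G7) return); result (-2*s^5 - 5*s^4 + 17*s^3 + 47*s^2 + 9*s - 18)/(15*s^5 - 31*s^4 - 29*s^3 + 270*s^2 + 106*s - 99)
Evaluating the step-3 result (the overall T(s)) at s = 0 gives T(0) = -18/(-99) = 2/11.

Answer: 2/11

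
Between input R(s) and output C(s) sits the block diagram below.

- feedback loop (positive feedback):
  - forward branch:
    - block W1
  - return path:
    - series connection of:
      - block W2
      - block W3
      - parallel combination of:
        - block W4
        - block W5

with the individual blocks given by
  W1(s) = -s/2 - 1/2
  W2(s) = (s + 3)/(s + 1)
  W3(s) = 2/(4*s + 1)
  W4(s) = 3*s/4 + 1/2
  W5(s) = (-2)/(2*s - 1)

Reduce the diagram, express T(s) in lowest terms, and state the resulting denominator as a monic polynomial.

Step 1 - parallel reduction of W4, W5: (6*s^2 + s - 10)/(8*s - 4)
Step 2 - multiply W2, W3, (W4+W5) (series): (6*s^3 + 19*s^2 - 7*s - 30)/(16*s^3 + 12*s^2 - 6*s - 2)
Step 3 - apply the feedback formula to W1, (W2*W3*(W4+W5)): (-16*s^3 - 12*s^2 + 6*s + 2)/(6*s^3 + 51*s^2 - 15*s - 34)
T(s) is the step-3 result (common factors already cancelled). Leading coefficient of the denominator: 6. Divide through by 6 for the monic polynomial.

Answer: s^3 + 17*s^2/2 - 5*s/2 - 17/3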